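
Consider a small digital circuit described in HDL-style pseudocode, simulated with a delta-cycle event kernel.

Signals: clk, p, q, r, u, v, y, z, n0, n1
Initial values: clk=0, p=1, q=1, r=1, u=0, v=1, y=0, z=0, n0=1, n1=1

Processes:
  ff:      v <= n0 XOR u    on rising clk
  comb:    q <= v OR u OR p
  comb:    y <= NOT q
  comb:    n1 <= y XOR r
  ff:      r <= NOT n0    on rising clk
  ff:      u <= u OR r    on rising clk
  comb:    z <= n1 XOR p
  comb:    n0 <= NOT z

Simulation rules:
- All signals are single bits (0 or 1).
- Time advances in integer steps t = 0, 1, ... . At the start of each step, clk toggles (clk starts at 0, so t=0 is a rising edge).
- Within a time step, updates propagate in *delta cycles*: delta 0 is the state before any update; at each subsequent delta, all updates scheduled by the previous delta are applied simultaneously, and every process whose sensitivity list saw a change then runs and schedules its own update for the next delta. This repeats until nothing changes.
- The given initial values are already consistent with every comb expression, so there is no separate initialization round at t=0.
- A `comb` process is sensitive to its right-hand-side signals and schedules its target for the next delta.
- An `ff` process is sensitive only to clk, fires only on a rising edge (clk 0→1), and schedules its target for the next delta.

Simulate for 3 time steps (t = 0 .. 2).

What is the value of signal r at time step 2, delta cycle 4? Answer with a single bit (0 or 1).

1

t=0 Δ0: n1=1 r=1 p=1 y=0 n0=1 v=1 clk=0 u=0 z=0 q=1
  Δ1: clk:0→1
  Δ2: r:1→0, u:0→1
  Δ3: n1:1→0
  Δ4: z:0→1
  Δ5: n0:1→0
  (5Δ to stable)
t=1 Δ0: n1=0 r=0 p=1 y=0 n0=0 v=1 clk=1 u=1 z=1 q=1
  Δ1: clk:1→0
  (1Δ to stable)
t=2 Δ0: n1=0 r=0 p=1 y=0 n0=0 v=1 clk=0 u=1 z=1 q=1
  Δ1: clk:0→1
  Δ2: r:0→1
  Δ3: n1:0→1
  Δ4: z:1→0
  Δ5: n0:0→1
  (5Δ to stable)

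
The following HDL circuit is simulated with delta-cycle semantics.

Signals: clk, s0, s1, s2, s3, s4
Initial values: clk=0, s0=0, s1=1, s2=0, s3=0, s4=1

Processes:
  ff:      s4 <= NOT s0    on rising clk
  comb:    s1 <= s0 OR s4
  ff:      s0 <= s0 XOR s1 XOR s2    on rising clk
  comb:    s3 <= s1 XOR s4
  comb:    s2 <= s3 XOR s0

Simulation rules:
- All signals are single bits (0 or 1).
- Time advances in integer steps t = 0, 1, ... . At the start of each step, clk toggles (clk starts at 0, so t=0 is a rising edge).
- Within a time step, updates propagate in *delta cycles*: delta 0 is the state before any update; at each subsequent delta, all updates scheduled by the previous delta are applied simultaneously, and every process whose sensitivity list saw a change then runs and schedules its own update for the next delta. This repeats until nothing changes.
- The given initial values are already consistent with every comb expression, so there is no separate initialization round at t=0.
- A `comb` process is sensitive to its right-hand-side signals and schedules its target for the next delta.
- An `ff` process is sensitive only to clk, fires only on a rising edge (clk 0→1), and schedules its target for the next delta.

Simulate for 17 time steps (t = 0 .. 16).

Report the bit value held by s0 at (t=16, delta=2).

1

[bits: clk,s3,s1,s4,s2,s0]
t=0: Δ0=001100 Δ1=101100 Δ2=101101 Δ3=101111 | 3Δ
t=1: Δ0=101111 Δ1=001111 | 1Δ
t=2: Δ0=001111 Δ1=101111 Δ2=101011 Δ3=111011 Δ4=111001 | 4Δ
t=3: Δ0=111001 Δ1=011001 | 1Δ
t=4: Δ0=011001 Δ1=111001 Δ2=111000 Δ3=110010 Δ4=100010 Δ5=100000 | 5Δ
t=5: Δ0=100000 Δ1=000000 | 1Δ
t=6: Δ0=000000 Δ1=100000 Δ2=100100 Δ3=111100 Δ4=101110 Δ5=101100 | 5Δ
t=7: Δ0=101100 Δ1=001100 | 1Δ
t=8: Δ0=001100 Δ1=101100 Δ2=101101 Δ3=101111 | 3Δ
t=9: Δ0=101111 Δ1=001111 | 1Δ
t=10: Δ0=001111 Δ1=101111 Δ2=101011 Δ3=111011 Δ4=111001 | 4Δ
t=11: Δ0=111001 Δ1=011001 | 1Δ
t=12: Δ0=011001 Δ1=111001 Δ2=111000 Δ3=110010 Δ4=100010 Δ5=100000 | 5Δ
t=13: Δ0=100000 Δ1=000000 | 1Δ
t=14: Δ0=000000 Δ1=100000 Δ2=100100 Δ3=111100 Δ4=101110 Δ5=101100 | 5Δ
t=15: Δ0=101100 Δ1=001100 | 1Δ
t=16: Δ0=001100 Δ1=101100 Δ2=101101 Δ3=101111 | 3Δ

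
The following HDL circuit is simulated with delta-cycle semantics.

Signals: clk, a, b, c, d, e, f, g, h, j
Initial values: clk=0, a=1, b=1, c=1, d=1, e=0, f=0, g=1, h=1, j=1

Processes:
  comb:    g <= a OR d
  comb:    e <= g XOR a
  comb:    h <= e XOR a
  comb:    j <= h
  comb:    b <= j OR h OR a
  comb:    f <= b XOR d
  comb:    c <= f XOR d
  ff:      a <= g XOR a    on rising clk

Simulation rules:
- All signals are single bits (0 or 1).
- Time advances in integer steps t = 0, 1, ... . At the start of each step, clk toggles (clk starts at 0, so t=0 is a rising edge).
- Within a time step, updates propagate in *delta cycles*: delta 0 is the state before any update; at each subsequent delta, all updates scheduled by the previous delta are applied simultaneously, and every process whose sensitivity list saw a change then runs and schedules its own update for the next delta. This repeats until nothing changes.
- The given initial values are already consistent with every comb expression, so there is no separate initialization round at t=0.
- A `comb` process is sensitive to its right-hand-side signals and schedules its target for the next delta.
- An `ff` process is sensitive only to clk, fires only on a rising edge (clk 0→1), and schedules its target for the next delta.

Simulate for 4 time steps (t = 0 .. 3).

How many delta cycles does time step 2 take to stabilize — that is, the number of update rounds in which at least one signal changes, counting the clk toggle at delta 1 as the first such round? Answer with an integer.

t=0 Δ0: c=1 d=1 g=1 h=1 a=1 f=0 clk=0 j=1 b=1 e=0
  Δ1: clk:0→1
  Δ2: a:1→0
  Δ3: h:1→0, e:0→1
  Δ4: h:0→1, j:1→0
  Δ5: j:0→1
  (5Δ to stable)
t=1 Δ0: c=1 d=1 g=1 h=1 a=0 f=0 clk=1 j=1 b=1 e=1
  Δ1: clk:1→0
  (1Δ to stable)
t=2 Δ0: c=1 d=1 g=1 h=1 a=0 f=0 clk=0 j=1 b=1 e=1
  Δ1: clk:0→1
  Δ2: a:0→1
  Δ3: h:1→0, e:1→0
  Δ4: h:0→1, j:1→0
  Δ5: j:0→1
  (5Δ to stable)
t=3 Δ0: c=1 d=1 g=1 h=1 a=1 f=0 clk=1 j=1 b=1 e=0
  Δ1: clk:1→0
  (1Δ to stable)

5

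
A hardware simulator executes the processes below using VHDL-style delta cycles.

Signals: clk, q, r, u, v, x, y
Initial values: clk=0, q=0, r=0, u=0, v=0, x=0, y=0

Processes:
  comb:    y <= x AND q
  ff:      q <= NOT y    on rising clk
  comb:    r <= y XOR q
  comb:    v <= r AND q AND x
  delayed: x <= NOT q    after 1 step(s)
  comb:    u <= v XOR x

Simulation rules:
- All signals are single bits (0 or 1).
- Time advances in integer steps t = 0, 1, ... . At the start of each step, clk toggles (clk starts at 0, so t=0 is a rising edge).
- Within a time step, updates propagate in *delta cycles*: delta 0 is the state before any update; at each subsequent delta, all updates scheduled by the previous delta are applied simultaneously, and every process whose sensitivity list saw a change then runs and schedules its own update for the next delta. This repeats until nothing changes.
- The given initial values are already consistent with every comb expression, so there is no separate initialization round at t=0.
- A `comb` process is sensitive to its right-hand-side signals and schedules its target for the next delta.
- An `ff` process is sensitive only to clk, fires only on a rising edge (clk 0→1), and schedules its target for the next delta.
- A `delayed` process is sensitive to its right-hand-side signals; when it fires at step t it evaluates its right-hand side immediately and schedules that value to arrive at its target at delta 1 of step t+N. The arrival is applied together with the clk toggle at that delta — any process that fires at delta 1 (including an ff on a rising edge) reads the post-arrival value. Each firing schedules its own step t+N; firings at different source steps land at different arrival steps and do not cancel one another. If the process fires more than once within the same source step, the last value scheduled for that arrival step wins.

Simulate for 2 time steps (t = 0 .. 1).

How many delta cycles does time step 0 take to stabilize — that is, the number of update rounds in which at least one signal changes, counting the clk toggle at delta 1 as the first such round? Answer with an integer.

[bits: x,v,q,clk,r,u,y]
t=0: Δ0=0000000 Δ1=0001000 Δ2=0011000 Δ3=0011100 | 3Δ
t=1: Δ0=0011100 Δ1=0010100 | 1Δ

3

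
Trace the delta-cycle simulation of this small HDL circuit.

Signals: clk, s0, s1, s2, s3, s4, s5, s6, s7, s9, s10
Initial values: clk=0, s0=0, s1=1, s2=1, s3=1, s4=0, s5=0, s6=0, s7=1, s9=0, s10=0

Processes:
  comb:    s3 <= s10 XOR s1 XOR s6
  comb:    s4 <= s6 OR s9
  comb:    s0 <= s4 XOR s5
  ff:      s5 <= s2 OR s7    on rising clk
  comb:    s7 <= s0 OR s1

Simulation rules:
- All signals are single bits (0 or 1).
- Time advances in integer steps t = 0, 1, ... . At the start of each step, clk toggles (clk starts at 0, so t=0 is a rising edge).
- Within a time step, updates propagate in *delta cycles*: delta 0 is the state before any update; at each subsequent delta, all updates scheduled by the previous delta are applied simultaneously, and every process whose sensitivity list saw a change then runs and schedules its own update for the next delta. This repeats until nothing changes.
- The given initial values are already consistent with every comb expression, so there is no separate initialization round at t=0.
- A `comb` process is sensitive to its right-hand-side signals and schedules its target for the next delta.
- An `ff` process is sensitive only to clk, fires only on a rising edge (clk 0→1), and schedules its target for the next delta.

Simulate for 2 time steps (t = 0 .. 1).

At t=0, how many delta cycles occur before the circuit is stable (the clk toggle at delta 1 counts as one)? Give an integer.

t=0 Δ0: s7=1 s0=0 s4=0 clk=0 s9=0 s1=1 s10=0 s3=1 s6=0 s2=1 s5=0
  Δ1: clk:0→1
  Δ2: s5:0→1
  Δ3: s0:0→1
  (3Δ to stable)
t=1 Δ0: s7=1 s0=1 s4=0 clk=1 s9=0 s1=1 s10=0 s3=1 s6=0 s2=1 s5=1
  Δ1: clk:1→0
  (1Δ to stable)

3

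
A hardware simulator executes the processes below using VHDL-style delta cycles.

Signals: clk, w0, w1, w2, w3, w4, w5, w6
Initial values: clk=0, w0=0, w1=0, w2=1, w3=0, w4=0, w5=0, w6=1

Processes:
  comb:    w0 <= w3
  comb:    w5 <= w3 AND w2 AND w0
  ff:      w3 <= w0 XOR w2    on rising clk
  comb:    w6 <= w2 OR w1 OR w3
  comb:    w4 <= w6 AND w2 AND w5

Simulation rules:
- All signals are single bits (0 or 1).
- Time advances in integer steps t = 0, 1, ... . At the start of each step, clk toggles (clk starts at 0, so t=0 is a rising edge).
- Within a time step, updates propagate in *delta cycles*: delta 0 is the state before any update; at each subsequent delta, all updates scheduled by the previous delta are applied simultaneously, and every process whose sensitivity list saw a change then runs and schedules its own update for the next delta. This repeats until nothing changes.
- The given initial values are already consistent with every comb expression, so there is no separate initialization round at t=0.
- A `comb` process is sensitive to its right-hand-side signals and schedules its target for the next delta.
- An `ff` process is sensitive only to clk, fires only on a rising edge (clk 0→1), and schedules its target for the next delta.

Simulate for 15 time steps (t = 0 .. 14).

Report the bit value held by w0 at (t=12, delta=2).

0

t0.Δ0 w6=1 clk=0 w3=0 w5=0 w0=0 w4=0 w2=1 w1=0
t0.Δ1 w6=1 clk=1 w3=0 w5=0 w0=0 w4=0 w2=1 w1=0
t0.Δ2 w6=1 clk=1 w3=1 w5=0 w0=0 w4=0 w2=1 w1=0
t0.Δ3 w6=1 clk=1 w3=1 w5=0 w0=1 w4=0 w2=1 w1=0
t0.Δ4 w6=1 clk=1 w3=1 w5=1 w0=1 w4=0 w2=1 w1=0
t0.Δ5 w6=1 clk=1 w3=1 w5=1 w0=1 w4=1 w2=1 w1=0
t1.Δ0 w6=1 clk=1 w3=1 w5=1 w0=1 w4=1 w2=1 w1=0
t1.Δ1 w6=1 clk=0 w3=1 w5=1 w0=1 w4=1 w2=1 w1=0
t2.Δ0 w6=1 clk=0 w3=1 w5=1 w0=1 w4=1 w2=1 w1=0
t2.Δ1 w6=1 clk=1 w3=1 w5=1 w0=1 w4=1 w2=1 w1=0
t2.Δ2 w6=1 clk=1 w3=0 w5=1 w0=1 w4=1 w2=1 w1=0
t2.Δ3 w6=1 clk=1 w3=0 w5=0 w0=0 w4=1 w2=1 w1=0
t2.Δ4 w6=1 clk=1 w3=0 w5=0 w0=0 w4=0 w2=1 w1=0
t3.Δ0 w6=1 clk=1 w3=0 w5=0 w0=0 w4=0 w2=1 w1=0
t3.Δ1 w6=1 clk=0 w3=0 w5=0 w0=0 w4=0 w2=1 w1=0
t4.Δ0 w6=1 clk=0 w3=0 w5=0 w0=0 w4=0 w2=1 w1=0
t4.Δ1 w6=1 clk=1 w3=0 w5=0 w0=0 w4=0 w2=1 w1=0
t4.Δ2 w6=1 clk=1 w3=1 w5=0 w0=0 w4=0 w2=1 w1=0
t4.Δ3 w6=1 clk=1 w3=1 w5=0 w0=1 w4=0 w2=1 w1=0
t4.Δ4 w6=1 clk=1 w3=1 w5=1 w0=1 w4=0 w2=1 w1=0
t4.Δ5 w6=1 clk=1 w3=1 w5=1 w0=1 w4=1 w2=1 w1=0
t5.Δ0 w6=1 clk=1 w3=1 w5=1 w0=1 w4=1 w2=1 w1=0
t5.Δ1 w6=1 clk=0 w3=1 w5=1 w0=1 w4=1 w2=1 w1=0
t6.Δ0 w6=1 clk=0 w3=1 w5=1 w0=1 w4=1 w2=1 w1=0
t6.Δ1 w6=1 clk=1 w3=1 w5=1 w0=1 w4=1 w2=1 w1=0
t6.Δ2 w6=1 clk=1 w3=0 w5=1 w0=1 w4=1 w2=1 w1=0
t6.Δ3 w6=1 clk=1 w3=0 w5=0 w0=0 w4=1 w2=1 w1=0
t6.Δ4 w6=1 clk=1 w3=0 w5=0 w0=0 w4=0 w2=1 w1=0
t7.Δ0 w6=1 clk=1 w3=0 w5=0 w0=0 w4=0 w2=1 w1=0
t7.Δ1 w6=1 clk=0 w3=0 w5=0 w0=0 w4=0 w2=1 w1=0
t8.Δ0 w6=1 clk=0 w3=0 w5=0 w0=0 w4=0 w2=1 w1=0
t8.Δ1 w6=1 clk=1 w3=0 w5=0 w0=0 w4=0 w2=1 w1=0
t8.Δ2 w6=1 clk=1 w3=1 w5=0 w0=0 w4=0 w2=1 w1=0
t8.Δ3 w6=1 clk=1 w3=1 w5=0 w0=1 w4=0 w2=1 w1=0
t8.Δ4 w6=1 clk=1 w3=1 w5=1 w0=1 w4=0 w2=1 w1=0
t8.Δ5 w6=1 clk=1 w3=1 w5=1 w0=1 w4=1 w2=1 w1=0
t9.Δ0 w6=1 clk=1 w3=1 w5=1 w0=1 w4=1 w2=1 w1=0
t9.Δ1 w6=1 clk=0 w3=1 w5=1 w0=1 w4=1 w2=1 w1=0
t10.Δ0 w6=1 clk=0 w3=1 w5=1 w0=1 w4=1 w2=1 w1=0
t10.Δ1 w6=1 clk=1 w3=1 w5=1 w0=1 w4=1 w2=1 w1=0
t10.Δ2 w6=1 clk=1 w3=0 w5=1 w0=1 w4=1 w2=1 w1=0
t10.Δ3 w6=1 clk=1 w3=0 w5=0 w0=0 w4=1 w2=1 w1=0
t10.Δ4 w6=1 clk=1 w3=0 w5=0 w0=0 w4=0 w2=1 w1=0
t11.Δ0 w6=1 clk=1 w3=0 w5=0 w0=0 w4=0 w2=1 w1=0
t11.Δ1 w6=1 clk=0 w3=0 w5=0 w0=0 w4=0 w2=1 w1=0
t12.Δ0 w6=1 clk=0 w3=0 w5=0 w0=0 w4=0 w2=1 w1=0
t12.Δ1 w6=1 clk=1 w3=0 w5=0 w0=0 w4=0 w2=1 w1=0
t12.Δ2 w6=1 clk=1 w3=1 w5=0 w0=0 w4=0 w2=1 w1=0
t12.Δ3 w6=1 clk=1 w3=1 w5=0 w0=1 w4=0 w2=1 w1=0
t12.Δ4 w6=1 clk=1 w3=1 w5=1 w0=1 w4=0 w2=1 w1=0
t12.Δ5 w6=1 clk=1 w3=1 w5=1 w0=1 w4=1 w2=1 w1=0
t13.Δ0 w6=1 clk=1 w3=1 w5=1 w0=1 w4=1 w2=1 w1=0
t13.Δ1 w6=1 clk=0 w3=1 w5=1 w0=1 w4=1 w2=1 w1=0
t14.Δ0 w6=1 clk=0 w3=1 w5=1 w0=1 w4=1 w2=1 w1=0
t14.Δ1 w6=1 clk=1 w3=1 w5=1 w0=1 w4=1 w2=1 w1=0
t14.Δ2 w6=1 clk=1 w3=0 w5=1 w0=1 w4=1 w2=1 w1=0
t14.Δ3 w6=1 clk=1 w3=0 w5=0 w0=0 w4=1 w2=1 w1=0
t14.Δ4 w6=1 clk=1 w3=0 w5=0 w0=0 w4=0 w2=1 w1=0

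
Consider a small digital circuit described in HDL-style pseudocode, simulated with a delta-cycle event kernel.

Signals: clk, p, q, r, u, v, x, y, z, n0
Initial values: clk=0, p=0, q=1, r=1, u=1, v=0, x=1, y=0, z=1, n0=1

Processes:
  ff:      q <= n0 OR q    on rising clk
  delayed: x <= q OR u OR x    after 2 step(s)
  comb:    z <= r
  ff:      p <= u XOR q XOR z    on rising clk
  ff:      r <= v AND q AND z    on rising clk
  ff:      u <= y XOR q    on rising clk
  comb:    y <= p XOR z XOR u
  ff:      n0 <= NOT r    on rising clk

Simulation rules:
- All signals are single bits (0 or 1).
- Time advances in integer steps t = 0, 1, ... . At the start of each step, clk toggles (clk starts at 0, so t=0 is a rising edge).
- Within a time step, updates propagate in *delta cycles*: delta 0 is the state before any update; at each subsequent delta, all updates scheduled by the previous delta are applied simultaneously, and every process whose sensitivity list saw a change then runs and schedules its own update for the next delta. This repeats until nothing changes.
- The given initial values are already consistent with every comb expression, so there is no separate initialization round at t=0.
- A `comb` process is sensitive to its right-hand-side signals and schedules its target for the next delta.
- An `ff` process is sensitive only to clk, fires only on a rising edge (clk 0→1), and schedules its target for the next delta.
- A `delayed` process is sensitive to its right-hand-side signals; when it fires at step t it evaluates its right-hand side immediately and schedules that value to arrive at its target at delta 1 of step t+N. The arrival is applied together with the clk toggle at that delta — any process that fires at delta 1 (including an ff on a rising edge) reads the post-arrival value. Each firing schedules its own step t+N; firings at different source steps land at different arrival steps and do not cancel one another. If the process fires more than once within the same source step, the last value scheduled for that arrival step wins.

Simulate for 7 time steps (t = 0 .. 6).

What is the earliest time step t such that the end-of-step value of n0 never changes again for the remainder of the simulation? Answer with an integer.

t0.Δ0 y=0 x=1 q=1 r=1 z=1 p=0 n0=1 v=0 clk=0 u=1
t0.Δ1 y=0 x=1 q=1 r=1 z=1 p=0 n0=1 v=0 clk=1 u=1
t0.Δ2 y=0 x=1 q=1 r=0 z=1 p=1 n0=0 v=0 clk=1 u=1
t0.Δ3 y=1 x=1 q=1 r=0 z=0 p=1 n0=0 v=0 clk=1 u=1
t0.Δ4 y=0 x=1 q=1 r=0 z=0 p=1 n0=0 v=0 clk=1 u=1
t1.Δ0 y=0 x=1 q=1 r=0 z=0 p=1 n0=0 v=0 clk=1 u=1
t1.Δ1 y=0 x=1 q=1 r=0 z=0 p=1 n0=0 v=0 clk=0 u=1
t2.Δ0 y=0 x=1 q=1 r=0 z=0 p=1 n0=0 v=0 clk=0 u=1
t2.Δ1 y=0 x=1 q=1 r=0 z=0 p=1 n0=0 v=0 clk=1 u=1
t2.Δ2 y=0 x=1 q=1 r=0 z=0 p=0 n0=1 v=0 clk=1 u=1
t2.Δ3 y=1 x=1 q=1 r=0 z=0 p=0 n0=1 v=0 clk=1 u=1
t3.Δ0 y=1 x=1 q=1 r=0 z=0 p=0 n0=1 v=0 clk=1 u=1
t3.Δ1 y=1 x=1 q=1 r=0 z=0 p=0 n0=1 v=0 clk=0 u=1
t4.Δ0 y=1 x=1 q=1 r=0 z=0 p=0 n0=1 v=0 clk=0 u=1
t4.Δ1 y=1 x=1 q=1 r=0 z=0 p=0 n0=1 v=0 clk=1 u=1
t4.Δ2 y=1 x=1 q=1 r=0 z=0 p=0 n0=1 v=0 clk=1 u=0
t4.Δ3 y=0 x=1 q=1 r=0 z=0 p=0 n0=1 v=0 clk=1 u=0
t5.Δ0 y=0 x=1 q=1 r=0 z=0 p=0 n0=1 v=0 clk=1 u=0
t5.Δ1 y=0 x=1 q=1 r=0 z=0 p=0 n0=1 v=0 clk=0 u=0
t6.Δ0 y=0 x=1 q=1 r=0 z=0 p=0 n0=1 v=0 clk=0 u=0
t6.Δ1 y=0 x=1 q=1 r=0 z=0 p=0 n0=1 v=0 clk=1 u=0
t6.Δ2 y=0 x=1 q=1 r=0 z=0 p=1 n0=1 v=0 clk=1 u=1

2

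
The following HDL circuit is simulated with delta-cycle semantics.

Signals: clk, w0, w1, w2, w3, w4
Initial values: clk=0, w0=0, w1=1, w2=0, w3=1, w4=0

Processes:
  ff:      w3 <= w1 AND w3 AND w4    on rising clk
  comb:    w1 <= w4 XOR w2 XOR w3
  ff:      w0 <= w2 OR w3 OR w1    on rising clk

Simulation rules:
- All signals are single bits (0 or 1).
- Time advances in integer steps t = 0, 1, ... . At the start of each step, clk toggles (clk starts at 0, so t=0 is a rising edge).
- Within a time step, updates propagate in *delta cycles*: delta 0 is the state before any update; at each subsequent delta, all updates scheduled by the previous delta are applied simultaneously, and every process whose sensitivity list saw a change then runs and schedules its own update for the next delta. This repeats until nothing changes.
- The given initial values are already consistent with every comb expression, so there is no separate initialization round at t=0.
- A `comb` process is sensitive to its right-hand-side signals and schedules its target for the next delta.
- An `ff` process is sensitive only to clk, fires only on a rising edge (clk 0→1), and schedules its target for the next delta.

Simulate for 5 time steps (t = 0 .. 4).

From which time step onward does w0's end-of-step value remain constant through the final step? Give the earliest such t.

2

t0.Δ0 w2=0 w4=0 w3=1 clk=0 w1=1 w0=0
t0.Δ1 w2=0 w4=0 w3=1 clk=1 w1=1 w0=0
t0.Δ2 w2=0 w4=0 w3=0 clk=1 w1=1 w0=1
t0.Δ3 w2=0 w4=0 w3=0 clk=1 w1=0 w0=1
t1.Δ0 w2=0 w4=0 w3=0 clk=1 w1=0 w0=1
t1.Δ1 w2=0 w4=0 w3=0 clk=0 w1=0 w0=1
t2.Δ0 w2=0 w4=0 w3=0 clk=0 w1=0 w0=1
t2.Δ1 w2=0 w4=0 w3=0 clk=1 w1=0 w0=1
t2.Δ2 w2=0 w4=0 w3=0 clk=1 w1=0 w0=0
t3.Δ0 w2=0 w4=0 w3=0 clk=1 w1=0 w0=0
t3.Δ1 w2=0 w4=0 w3=0 clk=0 w1=0 w0=0
t4.Δ0 w2=0 w4=0 w3=0 clk=0 w1=0 w0=0
t4.Δ1 w2=0 w4=0 w3=0 clk=1 w1=0 w0=0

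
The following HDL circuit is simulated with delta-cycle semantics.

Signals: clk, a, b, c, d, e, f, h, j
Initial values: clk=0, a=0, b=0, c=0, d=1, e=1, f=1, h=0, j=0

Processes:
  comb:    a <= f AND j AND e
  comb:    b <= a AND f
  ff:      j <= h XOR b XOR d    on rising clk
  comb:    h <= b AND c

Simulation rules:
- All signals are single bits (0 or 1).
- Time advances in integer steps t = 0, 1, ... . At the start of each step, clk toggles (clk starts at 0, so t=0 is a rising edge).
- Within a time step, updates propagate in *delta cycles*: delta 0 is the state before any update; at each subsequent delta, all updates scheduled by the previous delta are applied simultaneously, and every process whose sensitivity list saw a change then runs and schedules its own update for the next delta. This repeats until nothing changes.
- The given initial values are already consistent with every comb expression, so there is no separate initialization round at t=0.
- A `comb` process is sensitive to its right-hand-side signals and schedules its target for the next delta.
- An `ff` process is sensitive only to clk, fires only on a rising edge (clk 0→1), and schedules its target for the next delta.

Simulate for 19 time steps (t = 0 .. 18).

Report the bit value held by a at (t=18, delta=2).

[bits: e,a,f,c,j,d,h,b,clk]
t=0: Δ0=101001000 Δ1=101001001 Δ2=101011001 Δ3=111011001 Δ4=111011011 | 4Δ
t=1: Δ0=111011011 Δ1=111011010 | 1Δ
t=2: Δ0=111011010 Δ1=111011011 Δ2=111001011 Δ3=101001011 Δ4=101001001 | 4Δ
t=3: Δ0=101001001 Δ1=101001000 | 1Δ
t=4: Δ0=101001000 Δ1=101001001 Δ2=101011001 Δ3=111011001 Δ4=111011011 | 4Δ
t=5: Δ0=111011011 Δ1=111011010 | 1Δ
t=6: Δ0=111011010 Δ1=111011011 Δ2=111001011 Δ3=101001011 Δ4=101001001 | 4Δ
t=7: Δ0=101001001 Δ1=101001000 | 1Δ
t=8: Δ0=101001000 Δ1=101001001 Δ2=101011001 Δ3=111011001 Δ4=111011011 | 4Δ
t=9: Δ0=111011011 Δ1=111011010 | 1Δ
t=10: Δ0=111011010 Δ1=111011011 Δ2=111001011 Δ3=101001011 Δ4=101001001 | 4Δ
t=11: Δ0=101001001 Δ1=101001000 | 1Δ
t=12: Δ0=101001000 Δ1=101001001 Δ2=101011001 Δ3=111011001 Δ4=111011011 | 4Δ
t=13: Δ0=111011011 Δ1=111011010 | 1Δ
t=14: Δ0=111011010 Δ1=111011011 Δ2=111001011 Δ3=101001011 Δ4=101001001 | 4Δ
t=15: Δ0=101001001 Δ1=101001000 | 1Δ
t=16: Δ0=101001000 Δ1=101001001 Δ2=101011001 Δ3=111011001 Δ4=111011011 | 4Δ
t=17: Δ0=111011011 Δ1=111011010 | 1Δ
t=18: Δ0=111011010 Δ1=111011011 Δ2=111001011 Δ3=101001011 Δ4=101001001 | 4Δ

1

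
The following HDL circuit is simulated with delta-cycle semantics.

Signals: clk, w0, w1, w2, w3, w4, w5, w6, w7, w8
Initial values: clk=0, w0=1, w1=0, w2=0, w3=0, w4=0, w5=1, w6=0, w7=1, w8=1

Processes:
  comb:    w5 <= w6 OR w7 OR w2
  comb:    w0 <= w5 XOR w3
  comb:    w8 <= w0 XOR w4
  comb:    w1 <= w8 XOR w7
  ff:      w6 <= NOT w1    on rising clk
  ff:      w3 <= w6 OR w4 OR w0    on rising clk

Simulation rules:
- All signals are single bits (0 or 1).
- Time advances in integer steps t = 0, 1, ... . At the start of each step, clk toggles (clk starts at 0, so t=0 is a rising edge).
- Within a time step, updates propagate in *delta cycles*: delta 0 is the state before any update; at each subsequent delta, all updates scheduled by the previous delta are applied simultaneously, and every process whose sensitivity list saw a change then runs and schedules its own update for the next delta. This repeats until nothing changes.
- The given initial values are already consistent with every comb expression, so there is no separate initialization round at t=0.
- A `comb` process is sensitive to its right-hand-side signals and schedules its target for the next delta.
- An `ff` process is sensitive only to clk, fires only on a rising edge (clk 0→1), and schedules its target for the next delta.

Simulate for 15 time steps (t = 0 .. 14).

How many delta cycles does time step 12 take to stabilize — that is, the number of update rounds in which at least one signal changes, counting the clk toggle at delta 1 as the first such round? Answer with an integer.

5

[bits: w2,w6,clk,w8,w0,w4,w1,w7,w3,w5]
t=0: Δ0=0001100101 Δ1=0011100101 Δ2=0111100111 Δ3=0111000111 Δ4=0110000111 Δ5=0110001111 | 5Δ
t=1: Δ0=0110001111 Δ1=0100001111 | 1Δ
t=2: Δ0=0100001111 Δ1=0110001111 Δ2=0010001111 | 2Δ
t=3: Δ0=0010001111 Δ1=0000001111 | 1Δ
t=4: Δ0=0000001111 Δ1=0010001111 Δ2=0010001101 Δ3=0010101101 Δ4=0011101101 Δ5=0011100101 | 5Δ
t=5: Δ0=0011100101 Δ1=0001100101 | 1Δ
t=6: Δ0=0001100101 Δ1=0011100101 Δ2=0111100111 Δ3=0111000111 Δ4=0110000111 Δ5=0110001111 | 5Δ
t=7: Δ0=0110001111 Δ1=0100001111 | 1Δ
t=8: Δ0=0100001111 Δ1=0110001111 Δ2=0010001111 | 2Δ
t=9: Δ0=0010001111 Δ1=0000001111 | 1Δ
t=10: Δ0=0000001111 Δ1=0010001111 Δ2=0010001101 Δ3=0010101101 Δ4=0011101101 Δ5=0011100101 | 5Δ
t=11: Δ0=0011100101 Δ1=0001100101 | 1Δ
t=12: Δ0=0001100101 Δ1=0011100101 Δ2=0111100111 Δ3=0111000111 Δ4=0110000111 Δ5=0110001111 | 5Δ
t=13: Δ0=0110001111 Δ1=0100001111 | 1Δ
t=14: Δ0=0100001111 Δ1=0110001111 Δ2=0010001111 | 2Δ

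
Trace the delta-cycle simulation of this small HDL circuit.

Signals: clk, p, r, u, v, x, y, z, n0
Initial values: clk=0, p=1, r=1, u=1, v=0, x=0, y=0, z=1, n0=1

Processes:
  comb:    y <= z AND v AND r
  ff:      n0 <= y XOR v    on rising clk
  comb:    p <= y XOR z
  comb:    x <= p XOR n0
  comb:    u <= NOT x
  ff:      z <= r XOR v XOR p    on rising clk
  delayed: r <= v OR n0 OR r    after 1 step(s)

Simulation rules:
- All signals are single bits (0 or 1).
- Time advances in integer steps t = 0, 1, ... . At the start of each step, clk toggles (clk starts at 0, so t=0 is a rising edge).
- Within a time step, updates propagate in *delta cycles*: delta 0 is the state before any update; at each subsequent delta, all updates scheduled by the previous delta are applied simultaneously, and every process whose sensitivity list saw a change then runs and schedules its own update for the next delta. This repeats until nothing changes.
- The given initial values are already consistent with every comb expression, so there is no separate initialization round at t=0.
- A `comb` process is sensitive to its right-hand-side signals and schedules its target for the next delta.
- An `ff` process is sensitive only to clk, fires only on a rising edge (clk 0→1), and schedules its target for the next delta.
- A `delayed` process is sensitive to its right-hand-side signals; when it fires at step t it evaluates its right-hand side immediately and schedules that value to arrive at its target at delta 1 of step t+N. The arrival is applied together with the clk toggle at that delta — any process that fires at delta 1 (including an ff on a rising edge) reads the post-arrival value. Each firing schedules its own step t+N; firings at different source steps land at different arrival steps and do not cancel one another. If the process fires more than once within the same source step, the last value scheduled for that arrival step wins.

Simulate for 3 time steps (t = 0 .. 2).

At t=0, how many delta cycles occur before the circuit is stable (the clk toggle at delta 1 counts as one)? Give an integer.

t=0 Δ0: r=1 y=0 z=1 x=0 clk=0 u=1 v=0 p=1 n0=1
  Δ1: clk:0→1
  Δ2: z:1→0, n0:1→0
  Δ3: x:0→1, p:1→0
  Δ4: x:1→0, u:1→0
  Δ5: u:0→1
  (5Δ to stable)
t=1 Δ0: r=1 y=0 z=0 x=0 clk=1 u=1 v=0 p=0 n0=0
  Δ1: clk:1→0
  (1Δ to stable)
t=2 Δ0: r=1 y=0 z=0 x=0 clk=0 u=1 v=0 p=0 n0=0
  Δ1: clk:0→1
  Δ2: z:0→1
  Δ3: p:0→1
  Δ4: x:0→1
  Δ5: u:1→0
  (5Δ to stable)

5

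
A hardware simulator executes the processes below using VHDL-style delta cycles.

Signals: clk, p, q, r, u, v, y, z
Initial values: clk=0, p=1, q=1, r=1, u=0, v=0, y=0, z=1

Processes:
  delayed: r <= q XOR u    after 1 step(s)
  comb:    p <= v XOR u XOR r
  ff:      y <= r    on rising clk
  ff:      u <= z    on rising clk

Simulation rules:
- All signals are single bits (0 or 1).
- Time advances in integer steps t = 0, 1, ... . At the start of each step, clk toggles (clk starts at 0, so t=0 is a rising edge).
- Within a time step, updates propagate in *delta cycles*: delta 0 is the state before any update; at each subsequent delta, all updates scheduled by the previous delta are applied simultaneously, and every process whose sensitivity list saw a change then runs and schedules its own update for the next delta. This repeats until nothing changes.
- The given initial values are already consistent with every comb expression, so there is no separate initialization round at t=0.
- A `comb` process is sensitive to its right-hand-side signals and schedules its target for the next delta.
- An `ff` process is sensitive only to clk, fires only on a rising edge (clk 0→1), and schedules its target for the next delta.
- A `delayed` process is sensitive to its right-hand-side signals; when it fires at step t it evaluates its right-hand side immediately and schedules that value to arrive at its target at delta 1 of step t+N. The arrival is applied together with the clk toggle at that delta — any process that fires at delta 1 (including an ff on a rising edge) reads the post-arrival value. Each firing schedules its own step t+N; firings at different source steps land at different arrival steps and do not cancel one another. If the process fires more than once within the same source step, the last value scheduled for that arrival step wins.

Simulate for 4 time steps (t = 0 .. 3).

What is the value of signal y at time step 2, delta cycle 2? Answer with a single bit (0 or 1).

[bits: r,q,y,z,u,clk,v,p]
t=0: Δ0=11010001 Δ1=11010101 Δ2=11111101 Δ3=11111100 | 3Δ
t=1: Δ0=11111100 Δ1=01111000 Δ2=01111001 | 2Δ
t=2: Δ0=01111001 Δ1=01111101 Δ2=01011101 | 2Δ
t=3: Δ0=01011101 Δ1=01011001 | 1Δ

0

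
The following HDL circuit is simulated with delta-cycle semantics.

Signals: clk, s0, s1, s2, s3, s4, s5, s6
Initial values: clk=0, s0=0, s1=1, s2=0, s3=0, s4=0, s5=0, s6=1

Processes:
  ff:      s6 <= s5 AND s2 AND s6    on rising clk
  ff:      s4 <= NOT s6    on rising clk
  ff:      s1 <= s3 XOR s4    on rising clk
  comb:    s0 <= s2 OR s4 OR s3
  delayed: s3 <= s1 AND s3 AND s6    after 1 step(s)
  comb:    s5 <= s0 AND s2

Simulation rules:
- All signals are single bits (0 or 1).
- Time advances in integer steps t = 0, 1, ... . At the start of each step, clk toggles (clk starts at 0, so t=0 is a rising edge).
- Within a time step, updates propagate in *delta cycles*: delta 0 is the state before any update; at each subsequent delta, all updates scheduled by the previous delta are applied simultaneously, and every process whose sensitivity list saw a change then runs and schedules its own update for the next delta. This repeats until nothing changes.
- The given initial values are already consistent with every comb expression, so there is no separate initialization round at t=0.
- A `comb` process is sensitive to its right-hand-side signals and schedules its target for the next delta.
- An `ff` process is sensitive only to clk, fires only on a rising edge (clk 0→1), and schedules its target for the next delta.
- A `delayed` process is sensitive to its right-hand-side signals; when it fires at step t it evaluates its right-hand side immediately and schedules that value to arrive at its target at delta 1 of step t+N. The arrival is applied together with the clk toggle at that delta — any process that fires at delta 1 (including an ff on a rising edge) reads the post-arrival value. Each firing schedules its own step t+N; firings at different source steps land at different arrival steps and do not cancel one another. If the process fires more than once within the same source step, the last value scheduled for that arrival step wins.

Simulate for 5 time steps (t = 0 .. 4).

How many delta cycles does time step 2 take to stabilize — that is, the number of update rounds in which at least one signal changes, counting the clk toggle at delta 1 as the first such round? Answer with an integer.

3

t=0 Δ0: s5=0 s6=1 clk=0 s0=0 s2=0 s3=0 s1=1 s4=0
  Δ1: clk:0→1
  Δ2: s6:1→0, s1:1→0
  (2Δ to stable)
t=1 Δ0: s5=0 s6=0 clk=1 s0=0 s2=0 s3=0 s1=0 s4=0
  Δ1: clk:1→0
  (1Δ to stable)
t=2 Δ0: s5=0 s6=0 clk=0 s0=0 s2=0 s3=0 s1=0 s4=0
  Δ1: clk:0→1
  Δ2: s4:0→1
  Δ3: s0:0→1
  (3Δ to stable)
t=3 Δ0: s5=0 s6=0 clk=1 s0=1 s2=0 s3=0 s1=0 s4=1
  Δ1: clk:1→0
  (1Δ to stable)
t=4 Δ0: s5=0 s6=0 clk=0 s0=1 s2=0 s3=0 s1=0 s4=1
  Δ1: clk:0→1
  Δ2: s1:0→1
  (2Δ to stable)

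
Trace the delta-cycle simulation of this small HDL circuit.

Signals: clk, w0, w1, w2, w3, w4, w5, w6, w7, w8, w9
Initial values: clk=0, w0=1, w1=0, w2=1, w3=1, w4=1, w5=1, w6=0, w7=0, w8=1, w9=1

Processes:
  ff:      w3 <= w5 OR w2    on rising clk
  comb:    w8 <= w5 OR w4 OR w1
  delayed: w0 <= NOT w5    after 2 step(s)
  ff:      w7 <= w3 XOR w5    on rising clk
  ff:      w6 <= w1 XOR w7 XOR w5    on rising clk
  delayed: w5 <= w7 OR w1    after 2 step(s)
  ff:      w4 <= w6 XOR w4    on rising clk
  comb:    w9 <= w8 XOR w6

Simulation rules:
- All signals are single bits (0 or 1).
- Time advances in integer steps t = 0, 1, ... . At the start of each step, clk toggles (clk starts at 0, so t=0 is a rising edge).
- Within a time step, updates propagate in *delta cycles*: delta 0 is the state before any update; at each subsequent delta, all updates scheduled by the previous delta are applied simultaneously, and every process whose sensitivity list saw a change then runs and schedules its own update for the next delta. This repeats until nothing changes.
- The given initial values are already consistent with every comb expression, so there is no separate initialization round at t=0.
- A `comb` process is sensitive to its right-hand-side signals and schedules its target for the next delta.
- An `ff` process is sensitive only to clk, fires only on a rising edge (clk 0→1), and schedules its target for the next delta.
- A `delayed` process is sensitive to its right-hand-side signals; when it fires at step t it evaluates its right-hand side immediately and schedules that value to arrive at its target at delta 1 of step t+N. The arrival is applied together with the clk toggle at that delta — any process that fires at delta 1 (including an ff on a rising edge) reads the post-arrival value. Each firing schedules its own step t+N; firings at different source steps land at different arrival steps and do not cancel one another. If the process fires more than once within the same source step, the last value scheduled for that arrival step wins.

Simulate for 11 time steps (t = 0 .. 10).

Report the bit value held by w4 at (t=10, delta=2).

0

t0.Δ0 w6=0 w2=1 w7=0 w5=1 w8=1 w9=1 w1=0 w3=1 w4=1 w0=1 clk=0
t0.Δ1 w6=0 w2=1 w7=0 w5=1 w8=1 w9=1 w1=0 w3=1 w4=1 w0=1 clk=1
t0.Δ2 w6=1 w2=1 w7=0 w5=1 w8=1 w9=1 w1=0 w3=1 w4=1 w0=1 clk=1
t0.Δ3 w6=1 w2=1 w7=0 w5=1 w8=1 w9=0 w1=0 w3=1 w4=1 w0=1 clk=1
t1.Δ0 w6=1 w2=1 w7=0 w5=1 w8=1 w9=0 w1=0 w3=1 w4=1 w0=1 clk=1
t1.Δ1 w6=1 w2=1 w7=0 w5=1 w8=1 w9=0 w1=0 w3=1 w4=1 w0=1 clk=0
t2.Δ0 w6=1 w2=1 w7=0 w5=1 w8=1 w9=0 w1=0 w3=1 w4=1 w0=1 clk=0
t2.Δ1 w6=1 w2=1 w7=0 w5=1 w8=1 w9=0 w1=0 w3=1 w4=1 w0=1 clk=1
t2.Δ2 w6=1 w2=1 w7=0 w5=1 w8=1 w9=0 w1=0 w3=1 w4=0 w0=1 clk=1
t3.Δ0 w6=1 w2=1 w7=0 w5=1 w8=1 w9=0 w1=0 w3=1 w4=0 w0=1 clk=1
t3.Δ1 w6=1 w2=1 w7=0 w5=1 w8=1 w9=0 w1=0 w3=1 w4=0 w0=1 clk=0
t4.Δ0 w6=1 w2=1 w7=0 w5=1 w8=1 w9=0 w1=0 w3=1 w4=0 w0=1 clk=0
t4.Δ1 w6=1 w2=1 w7=0 w5=1 w8=1 w9=0 w1=0 w3=1 w4=0 w0=1 clk=1
t4.Δ2 w6=1 w2=1 w7=0 w5=1 w8=1 w9=0 w1=0 w3=1 w4=1 w0=1 clk=1
t5.Δ0 w6=1 w2=1 w7=0 w5=1 w8=1 w9=0 w1=0 w3=1 w4=1 w0=1 clk=1
t5.Δ1 w6=1 w2=1 w7=0 w5=1 w8=1 w9=0 w1=0 w3=1 w4=1 w0=1 clk=0
t6.Δ0 w6=1 w2=1 w7=0 w5=1 w8=1 w9=0 w1=0 w3=1 w4=1 w0=1 clk=0
t6.Δ1 w6=1 w2=1 w7=0 w5=1 w8=1 w9=0 w1=0 w3=1 w4=1 w0=1 clk=1
t6.Δ2 w6=1 w2=1 w7=0 w5=1 w8=1 w9=0 w1=0 w3=1 w4=0 w0=1 clk=1
t7.Δ0 w6=1 w2=1 w7=0 w5=1 w8=1 w9=0 w1=0 w3=1 w4=0 w0=1 clk=1
t7.Δ1 w6=1 w2=1 w7=0 w5=1 w8=1 w9=0 w1=0 w3=1 w4=0 w0=1 clk=0
t8.Δ0 w6=1 w2=1 w7=0 w5=1 w8=1 w9=0 w1=0 w3=1 w4=0 w0=1 clk=0
t8.Δ1 w6=1 w2=1 w7=0 w5=1 w8=1 w9=0 w1=0 w3=1 w4=0 w0=1 clk=1
t8.Δ2 w6=1 w2=1 w7=0 w5=1 w8=1 w9=0 w1=0 w3=1 w4=1 w0=1 clk=1
t9.Δ0 w6=1 w2=1 w7=0 w5=1 w8=1 w9=0 w1=0 w3=1 w4=1 w0=1 clk=1
t9.Δ1 w6=1 w2=1 w7=0 w5=1 w8=1 w9=0 w1=0 w3=1 w4=1 w0=1 clk=0
t10.Δ0 w6=1 w2=1 w7=0 w5=1 w8=1 w9=0 w1=0 w3=1 w4=1 w0=1 clk=0
t10.Δ1 w6=1 w2=1 w7=0 w5=1 w8=1 w9=0 w1=0 w3=1 w4=1 w0=1 clk=1
t10.Δ2 w6=1 w2=1 w7=0 w5=1 w8=1 w9=0 w1=0 w3=1 w4=0 w0=1 clk=1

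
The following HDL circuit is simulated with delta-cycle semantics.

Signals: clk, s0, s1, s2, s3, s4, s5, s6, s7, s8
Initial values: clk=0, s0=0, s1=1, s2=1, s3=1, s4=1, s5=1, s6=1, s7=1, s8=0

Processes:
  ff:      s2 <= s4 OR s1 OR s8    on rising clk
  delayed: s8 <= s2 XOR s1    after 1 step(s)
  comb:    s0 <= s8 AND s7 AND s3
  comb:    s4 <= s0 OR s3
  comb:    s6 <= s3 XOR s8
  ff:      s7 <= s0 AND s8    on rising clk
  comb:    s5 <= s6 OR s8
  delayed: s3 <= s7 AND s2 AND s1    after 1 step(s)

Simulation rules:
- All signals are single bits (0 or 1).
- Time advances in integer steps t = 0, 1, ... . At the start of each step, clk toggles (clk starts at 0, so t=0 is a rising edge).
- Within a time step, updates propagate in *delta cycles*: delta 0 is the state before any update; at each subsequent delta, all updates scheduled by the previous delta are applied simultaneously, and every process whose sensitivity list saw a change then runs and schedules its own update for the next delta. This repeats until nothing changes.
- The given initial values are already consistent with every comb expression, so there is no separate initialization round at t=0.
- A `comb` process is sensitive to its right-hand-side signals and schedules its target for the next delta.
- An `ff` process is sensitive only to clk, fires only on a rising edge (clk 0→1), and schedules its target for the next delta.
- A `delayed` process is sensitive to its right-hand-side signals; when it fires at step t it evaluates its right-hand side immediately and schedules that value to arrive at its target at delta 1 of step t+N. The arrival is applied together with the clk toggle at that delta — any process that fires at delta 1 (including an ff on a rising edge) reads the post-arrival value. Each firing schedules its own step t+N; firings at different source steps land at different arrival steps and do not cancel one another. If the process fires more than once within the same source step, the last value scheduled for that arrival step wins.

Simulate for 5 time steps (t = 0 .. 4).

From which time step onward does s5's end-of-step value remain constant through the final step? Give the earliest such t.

[bits: s5,s4,s8,s7,s1,clk,s3,s0,s2,s6]
t=0: Δ0=1101101011 Δ1=1101111011 Δ2=1100111011 | 2Δ
t=1: Δ0=1100111011 Δ1=1100100011 Δ2=1000100010 Δ3=0000100010 | 3Δ
t=2: Δ0=0000100010 Δ1=0000110010 | 1Δ
t=3: Δ0=0000110010 Δ1=0000100010 | 1Δ
t=4: Δ0=0000100010 Δ1=0000110010 | 1Δ

1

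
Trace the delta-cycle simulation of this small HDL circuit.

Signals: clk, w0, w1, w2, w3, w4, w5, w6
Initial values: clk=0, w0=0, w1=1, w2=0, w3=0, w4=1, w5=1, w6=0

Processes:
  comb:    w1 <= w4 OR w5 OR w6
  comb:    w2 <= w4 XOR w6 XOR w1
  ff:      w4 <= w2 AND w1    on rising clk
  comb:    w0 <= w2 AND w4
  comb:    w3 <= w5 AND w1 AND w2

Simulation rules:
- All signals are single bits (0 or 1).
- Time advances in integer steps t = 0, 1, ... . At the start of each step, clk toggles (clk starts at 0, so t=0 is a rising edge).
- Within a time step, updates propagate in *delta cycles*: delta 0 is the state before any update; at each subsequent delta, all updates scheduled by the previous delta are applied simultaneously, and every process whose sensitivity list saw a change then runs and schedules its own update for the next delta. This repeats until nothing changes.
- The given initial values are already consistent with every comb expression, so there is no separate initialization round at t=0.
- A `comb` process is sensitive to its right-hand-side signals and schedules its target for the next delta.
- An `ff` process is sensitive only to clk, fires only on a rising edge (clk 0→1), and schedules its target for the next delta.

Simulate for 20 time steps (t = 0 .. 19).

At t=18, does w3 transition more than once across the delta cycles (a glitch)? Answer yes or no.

no

t=0 Δ0: w0=0 w5=1 w1=1 w4=1 w2=0 clk=0 w6=0 w3=0
  Δ1: clk:0→1
  Δ2: w4:1→0
  Δ3: w2:0→1
  Δ4: w3:0→1
  (4Δ to stable)
t=1 Δ0: w0=0 w5=1 w1=1 w4=0 w2=1 clk=1 w6=0 w3=1
  Δ1: clk:1→0
  (1Δ to stable)
t=2 Δ0: w0=0 w5=1 w1=1 w4=0 w2=1 clk=0 w6=0 w3=1
  Δ1: clk:0→1
  Δ2: w4:0→1
  Δ3: w0:0→1, w2:1→0
  Δ4: w0:1→0, w3:1→0
  (4Δ to stable)
t=3 Δ0: w0=0 w5=1 w1=1 w4=1 w2=0 clk=1 w6=0 w3=0
  Δ1: clk:1→0
  (1Δ to stable)
t=4 Δ0: w0=0 w5=1 w1=1 w4=1 w2=0 clk=0 w6=0 w3=0
  Δ1: clk:0→1
  Δ2: w4:1→0
  Δ3: w2:0→1
  Δ4: w3:0→1
  (4Δ to stable)
t=5 Δ0: w0=0 w5=1 w1=1 w4=0 w2=1 clk=1 w6=0 w3=1
  Δ1: clk:1→0
  (1Δ to stable)
t=6 Δ0: w0=0 w5=1 w1=1 w4=0 w2=1 clk=0 w6=0 w3=1
  Δ1: clk:0→1
  Δ2: w4:0→1
  Δ3: w0:0→1, w2:1→0
  Δ4: w0:1→0, w3:1→0
  (4Δ to stable)
t=7 Δ0: w0=0 w5=1 w1=1 w4=1 w2=0 clk=1 w6=0 w3=0
  Δ1: clk:1→0
  (1Δ to stable)
t=8 Δ0: w0=0 w5=1 w1=1 w4=1 w2=0 clk=0 w6=0 w3=0
  Δ1: clk:0→1
  Δ2: w4:1→0
  Δ3: w2:0→1
  Δ4: w3:0→1
  (4Δ to stable)
t=9 Δ0: w0=0 w5=1 w1=1 w4=0 w2=1 clk=1 w6=0 w3=1
  Δ1: clk:1→0
  (1Δ to stable)
t=10 Δ0: w0=0 w5=1 w1=1 w4=0 w2=1 clk=0 w6=0 w3=1
  Δ1: clk:0→1
  Δ2: w4:0→1
  Δ3: w0:0→1, w2:1→0
  Δ4: w0:1→0, w3:1→0
  (4Δ to stable)
t=11 Δ0: w0=0 w5=1 w1=1 w4=1 w2=0 clk=1 w6=0 w3=0
  Δ1: clk:1→0
  (1Δ to stable)
t=12 Δ0: w0=0 w5=1 w1=1 w4=1 w2=0 clk=0 w6=0 w3=0
  Δ1: clk:0→1
  Δ2: w4:1→0
  Δ3: w2:0→1
  Δ4: w3:0→1
  (4Δ to stable)
t=13 Δ0: w0=0 w5=1 w1=1 w4=0 w2=1 clk=1 w6=0 w3=1
  Δ1: clk:1→0
  (1Δ to stable)
t=14 Δ0: w0=0 w5=1 w1=1 w4=0 w2=1 clk=0 w6=0 w3=1
  Δ1: clk:0→1
  Δ2: w4:0→1
  Δ3: w0:0→1, w2:1→0
  Δ4: w0:1→0, w3:1→0
  (4Δ to stable)
t=15 Δ0: w0=0 w5=1 w1=1 w4=1 w2=0 clk=1 w6=0 w3=0
  Δ1: clk:1→0
  (1Δ to stable)
t=16 Δ0: w0=0 w5=1 w1=1 w4=1 w2=0 clk=0 w6=0 w3=0
  Δ1: clk:0→1
  Δ2: w4:1→0
  Δ3: w2:0→1
  Δ4: w3:0→1
  (4Δ to stable)
t=17 Δ0: w0=0 w5=1 w1=1 w4=0 w2=1 clk=1 w6=0 w3=1
  Δ1: clk:1→0
  (1Δ to stable)
t=18 Δ0: w0=0 w5=1 w1=1 w4=0 w2=1 clk=0 w6=0 w3=1
  Δ1: clk:0→1
  Δ2: w4:0→1
  Δ3: w0:0→1, w2:1→0
  Δ4: w0:1→0, w3:1→0
  (4Δ to stable)
t=19 Δ0: w0=0 w5=1 w1=1 w4=1 w2=0 clk=1 w6=0 w3=0
  Δ1: clk:1→0
  (1Δ to stable)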